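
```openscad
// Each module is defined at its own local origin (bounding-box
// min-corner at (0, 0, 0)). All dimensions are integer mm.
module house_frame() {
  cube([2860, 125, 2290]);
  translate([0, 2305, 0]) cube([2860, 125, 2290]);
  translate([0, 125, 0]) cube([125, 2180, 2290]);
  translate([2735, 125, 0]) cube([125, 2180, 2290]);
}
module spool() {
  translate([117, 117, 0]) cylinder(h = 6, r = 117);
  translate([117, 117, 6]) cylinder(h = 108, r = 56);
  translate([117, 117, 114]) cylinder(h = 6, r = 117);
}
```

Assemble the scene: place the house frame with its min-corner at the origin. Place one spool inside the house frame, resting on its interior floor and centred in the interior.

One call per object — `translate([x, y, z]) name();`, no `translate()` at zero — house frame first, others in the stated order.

house_frame();
translate([1313, 1098, 0]) spool();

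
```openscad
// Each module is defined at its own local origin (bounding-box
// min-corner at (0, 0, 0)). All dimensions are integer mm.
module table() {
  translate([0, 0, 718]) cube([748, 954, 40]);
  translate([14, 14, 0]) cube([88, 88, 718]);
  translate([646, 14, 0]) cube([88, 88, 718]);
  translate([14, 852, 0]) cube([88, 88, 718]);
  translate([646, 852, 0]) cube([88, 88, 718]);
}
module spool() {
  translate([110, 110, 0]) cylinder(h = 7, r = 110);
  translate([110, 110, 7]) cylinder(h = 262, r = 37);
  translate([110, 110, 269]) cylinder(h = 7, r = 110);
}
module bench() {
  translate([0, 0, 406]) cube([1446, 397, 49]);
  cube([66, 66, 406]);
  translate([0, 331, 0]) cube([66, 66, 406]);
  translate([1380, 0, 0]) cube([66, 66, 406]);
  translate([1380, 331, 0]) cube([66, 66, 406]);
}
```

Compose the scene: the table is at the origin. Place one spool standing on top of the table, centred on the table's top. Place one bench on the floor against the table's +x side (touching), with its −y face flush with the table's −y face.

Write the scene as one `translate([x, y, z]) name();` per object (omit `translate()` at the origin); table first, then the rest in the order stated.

table();
translate([264, 367, 758]) spool();
translate([748, 0, 0]) bench();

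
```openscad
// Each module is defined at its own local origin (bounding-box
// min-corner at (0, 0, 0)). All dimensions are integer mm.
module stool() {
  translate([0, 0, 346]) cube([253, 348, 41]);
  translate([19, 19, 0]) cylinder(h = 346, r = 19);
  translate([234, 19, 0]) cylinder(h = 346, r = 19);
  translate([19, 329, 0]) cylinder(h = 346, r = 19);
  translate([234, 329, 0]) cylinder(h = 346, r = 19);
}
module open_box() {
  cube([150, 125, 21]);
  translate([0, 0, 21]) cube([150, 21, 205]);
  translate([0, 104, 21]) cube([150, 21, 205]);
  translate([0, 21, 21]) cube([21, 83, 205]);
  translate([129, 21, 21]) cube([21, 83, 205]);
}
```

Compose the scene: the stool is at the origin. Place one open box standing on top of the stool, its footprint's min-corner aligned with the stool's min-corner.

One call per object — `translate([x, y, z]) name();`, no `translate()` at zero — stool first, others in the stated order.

stool();
translate([0, 0, 387]) open_box();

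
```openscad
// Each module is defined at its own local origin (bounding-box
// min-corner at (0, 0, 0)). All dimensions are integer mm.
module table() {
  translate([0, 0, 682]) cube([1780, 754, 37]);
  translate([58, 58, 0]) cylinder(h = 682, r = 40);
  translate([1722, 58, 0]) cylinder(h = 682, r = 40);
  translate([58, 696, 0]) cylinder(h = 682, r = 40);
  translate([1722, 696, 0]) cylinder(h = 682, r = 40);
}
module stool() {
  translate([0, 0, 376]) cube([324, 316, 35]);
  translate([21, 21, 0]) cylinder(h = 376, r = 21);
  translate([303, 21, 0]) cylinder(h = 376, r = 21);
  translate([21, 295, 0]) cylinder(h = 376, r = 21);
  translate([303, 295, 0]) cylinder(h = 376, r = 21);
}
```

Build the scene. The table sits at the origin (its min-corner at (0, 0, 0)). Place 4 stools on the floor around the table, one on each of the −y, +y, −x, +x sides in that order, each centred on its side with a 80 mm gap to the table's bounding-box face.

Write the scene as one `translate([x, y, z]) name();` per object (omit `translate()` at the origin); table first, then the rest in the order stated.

table();
translate([728, -396, 0]) stool();
translate([728, 834, 0]) stool();
translate([-404, 219, 0]) stool();
translate([1860, 219, 0]) stool();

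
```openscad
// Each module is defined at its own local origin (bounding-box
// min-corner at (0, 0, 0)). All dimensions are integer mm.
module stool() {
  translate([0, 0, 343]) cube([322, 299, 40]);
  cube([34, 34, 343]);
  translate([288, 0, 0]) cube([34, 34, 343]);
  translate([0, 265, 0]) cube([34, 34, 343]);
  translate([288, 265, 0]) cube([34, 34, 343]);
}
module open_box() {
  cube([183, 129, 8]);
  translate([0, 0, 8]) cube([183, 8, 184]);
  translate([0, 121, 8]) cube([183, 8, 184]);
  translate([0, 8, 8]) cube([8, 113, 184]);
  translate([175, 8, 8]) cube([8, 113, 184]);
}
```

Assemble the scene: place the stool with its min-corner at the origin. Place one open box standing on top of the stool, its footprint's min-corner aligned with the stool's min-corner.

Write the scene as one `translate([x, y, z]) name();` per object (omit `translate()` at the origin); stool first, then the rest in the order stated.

stool();
translate([0, 0, 383]) open_box();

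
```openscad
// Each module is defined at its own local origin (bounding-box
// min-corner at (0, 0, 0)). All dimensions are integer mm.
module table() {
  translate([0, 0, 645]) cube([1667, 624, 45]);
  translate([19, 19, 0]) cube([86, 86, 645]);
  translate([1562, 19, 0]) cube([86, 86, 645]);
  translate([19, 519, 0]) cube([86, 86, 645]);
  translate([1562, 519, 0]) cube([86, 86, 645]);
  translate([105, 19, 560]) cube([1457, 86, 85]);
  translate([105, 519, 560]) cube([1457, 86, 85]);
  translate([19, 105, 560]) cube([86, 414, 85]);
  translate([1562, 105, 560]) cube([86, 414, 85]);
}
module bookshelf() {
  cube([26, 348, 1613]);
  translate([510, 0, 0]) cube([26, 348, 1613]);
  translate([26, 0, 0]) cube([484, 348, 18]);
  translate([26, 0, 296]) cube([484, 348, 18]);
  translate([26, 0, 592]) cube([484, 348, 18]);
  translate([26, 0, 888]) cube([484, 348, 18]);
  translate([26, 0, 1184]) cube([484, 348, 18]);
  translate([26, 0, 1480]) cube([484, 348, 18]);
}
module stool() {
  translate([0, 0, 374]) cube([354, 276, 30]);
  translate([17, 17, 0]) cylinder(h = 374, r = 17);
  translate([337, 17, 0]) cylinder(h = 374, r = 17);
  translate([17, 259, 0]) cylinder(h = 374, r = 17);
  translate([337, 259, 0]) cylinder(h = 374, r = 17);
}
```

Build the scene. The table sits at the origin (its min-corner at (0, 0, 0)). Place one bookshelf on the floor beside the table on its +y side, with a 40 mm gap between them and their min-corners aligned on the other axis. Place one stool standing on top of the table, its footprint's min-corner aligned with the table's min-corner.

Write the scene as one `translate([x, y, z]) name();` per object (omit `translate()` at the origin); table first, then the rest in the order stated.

table();
translate([0, 664, 0]) bookshelf();
translate([0, 0, 690]) stool();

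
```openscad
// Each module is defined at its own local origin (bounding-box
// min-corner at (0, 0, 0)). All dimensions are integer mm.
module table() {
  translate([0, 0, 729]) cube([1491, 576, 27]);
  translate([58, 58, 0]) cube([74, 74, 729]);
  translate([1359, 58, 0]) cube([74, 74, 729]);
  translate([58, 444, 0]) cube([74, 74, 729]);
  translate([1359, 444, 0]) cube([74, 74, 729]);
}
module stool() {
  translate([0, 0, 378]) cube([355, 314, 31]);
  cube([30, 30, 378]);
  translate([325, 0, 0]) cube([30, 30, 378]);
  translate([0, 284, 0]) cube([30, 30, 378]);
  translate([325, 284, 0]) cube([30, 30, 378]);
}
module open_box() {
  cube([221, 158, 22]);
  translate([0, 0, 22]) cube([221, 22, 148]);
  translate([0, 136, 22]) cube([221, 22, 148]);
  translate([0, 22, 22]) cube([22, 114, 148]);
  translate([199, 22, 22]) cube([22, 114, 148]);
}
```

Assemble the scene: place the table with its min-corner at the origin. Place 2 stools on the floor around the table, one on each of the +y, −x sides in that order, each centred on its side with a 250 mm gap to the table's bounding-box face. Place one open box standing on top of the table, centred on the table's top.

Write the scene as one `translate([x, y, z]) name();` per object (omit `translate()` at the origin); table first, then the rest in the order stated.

table();
translate([568, 826, 0]) stool();
translate([-605, 131, 0]) stool();
translate([635, 209, 756]) open_box();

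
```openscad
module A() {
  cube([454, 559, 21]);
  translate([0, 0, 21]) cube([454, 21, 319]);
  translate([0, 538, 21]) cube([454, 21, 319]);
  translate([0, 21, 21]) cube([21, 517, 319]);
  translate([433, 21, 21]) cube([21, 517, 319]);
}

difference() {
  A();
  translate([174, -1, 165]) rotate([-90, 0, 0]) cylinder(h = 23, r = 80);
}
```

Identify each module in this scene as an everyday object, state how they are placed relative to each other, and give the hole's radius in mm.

A is an open box. The open box has a circular hole through its front wall. The hole's radius is 80 mm.

The subtracted cylinder has r = 80 mm.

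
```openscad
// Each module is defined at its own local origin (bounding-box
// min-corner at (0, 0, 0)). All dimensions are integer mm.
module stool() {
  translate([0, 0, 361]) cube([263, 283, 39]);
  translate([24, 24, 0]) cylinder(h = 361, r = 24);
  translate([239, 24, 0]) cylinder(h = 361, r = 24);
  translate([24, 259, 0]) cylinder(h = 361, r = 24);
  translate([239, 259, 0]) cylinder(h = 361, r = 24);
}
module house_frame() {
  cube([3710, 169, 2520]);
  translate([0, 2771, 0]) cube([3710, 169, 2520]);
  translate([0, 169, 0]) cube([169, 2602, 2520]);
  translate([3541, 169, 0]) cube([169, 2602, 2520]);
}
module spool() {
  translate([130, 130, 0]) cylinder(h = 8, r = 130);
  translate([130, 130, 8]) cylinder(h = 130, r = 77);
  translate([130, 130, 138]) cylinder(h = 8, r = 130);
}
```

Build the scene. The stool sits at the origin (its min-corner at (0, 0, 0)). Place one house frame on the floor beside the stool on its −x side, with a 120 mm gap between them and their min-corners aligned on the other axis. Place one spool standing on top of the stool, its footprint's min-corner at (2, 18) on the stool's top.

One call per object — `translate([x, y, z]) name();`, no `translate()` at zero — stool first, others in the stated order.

stool();
translate([-3830, 0, 0]) house_frame();
translate([2, 18, 400]) spool();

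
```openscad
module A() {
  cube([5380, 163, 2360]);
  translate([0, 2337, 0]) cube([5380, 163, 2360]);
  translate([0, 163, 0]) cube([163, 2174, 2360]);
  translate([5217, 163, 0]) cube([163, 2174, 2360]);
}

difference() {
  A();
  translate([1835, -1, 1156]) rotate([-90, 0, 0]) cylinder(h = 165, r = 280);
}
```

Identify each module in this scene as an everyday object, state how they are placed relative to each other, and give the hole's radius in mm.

The subtracted cylinder has r = 280 mm.

A is a house frame. The house frame has a circular hole through its front wall. The hole's radius is 280 mm.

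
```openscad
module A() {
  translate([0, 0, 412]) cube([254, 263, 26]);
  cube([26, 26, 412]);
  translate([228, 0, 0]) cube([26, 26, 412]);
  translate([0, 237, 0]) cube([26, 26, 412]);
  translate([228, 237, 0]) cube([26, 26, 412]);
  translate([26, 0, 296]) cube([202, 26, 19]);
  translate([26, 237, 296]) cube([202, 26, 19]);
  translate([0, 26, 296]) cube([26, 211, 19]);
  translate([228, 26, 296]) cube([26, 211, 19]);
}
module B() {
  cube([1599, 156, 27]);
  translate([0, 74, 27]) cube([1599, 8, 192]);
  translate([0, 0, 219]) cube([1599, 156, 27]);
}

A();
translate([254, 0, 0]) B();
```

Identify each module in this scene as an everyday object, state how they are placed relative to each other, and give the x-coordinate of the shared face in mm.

A is a stool. B is an I-beam. The I-beam is against the stool's +x side, with their −y faces flush. The x-coordinate of the shared face is 254 mm.

The stool's +x face and the I-beam's −x face are both at x = 254 mm.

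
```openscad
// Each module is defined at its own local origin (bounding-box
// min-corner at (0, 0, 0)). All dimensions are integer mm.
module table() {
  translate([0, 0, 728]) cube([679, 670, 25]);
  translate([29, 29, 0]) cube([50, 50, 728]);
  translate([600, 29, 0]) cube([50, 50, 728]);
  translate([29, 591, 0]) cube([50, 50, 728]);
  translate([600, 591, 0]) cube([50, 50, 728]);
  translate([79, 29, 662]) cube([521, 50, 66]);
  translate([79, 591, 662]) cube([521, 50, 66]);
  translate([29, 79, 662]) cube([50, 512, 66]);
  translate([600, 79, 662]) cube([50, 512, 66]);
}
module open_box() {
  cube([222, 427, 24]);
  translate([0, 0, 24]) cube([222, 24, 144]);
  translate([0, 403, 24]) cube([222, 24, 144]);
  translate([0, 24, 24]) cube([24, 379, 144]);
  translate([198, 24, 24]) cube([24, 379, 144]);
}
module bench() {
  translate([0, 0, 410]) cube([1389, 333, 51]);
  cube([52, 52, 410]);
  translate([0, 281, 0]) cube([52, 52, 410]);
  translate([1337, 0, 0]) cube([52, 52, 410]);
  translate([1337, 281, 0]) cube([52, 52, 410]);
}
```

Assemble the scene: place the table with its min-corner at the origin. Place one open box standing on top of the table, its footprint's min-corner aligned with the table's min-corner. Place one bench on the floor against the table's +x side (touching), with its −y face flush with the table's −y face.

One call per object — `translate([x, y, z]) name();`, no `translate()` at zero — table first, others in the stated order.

table();
translate([0, 0, 753]) open_box();
translate([679, 0, 0]) bench();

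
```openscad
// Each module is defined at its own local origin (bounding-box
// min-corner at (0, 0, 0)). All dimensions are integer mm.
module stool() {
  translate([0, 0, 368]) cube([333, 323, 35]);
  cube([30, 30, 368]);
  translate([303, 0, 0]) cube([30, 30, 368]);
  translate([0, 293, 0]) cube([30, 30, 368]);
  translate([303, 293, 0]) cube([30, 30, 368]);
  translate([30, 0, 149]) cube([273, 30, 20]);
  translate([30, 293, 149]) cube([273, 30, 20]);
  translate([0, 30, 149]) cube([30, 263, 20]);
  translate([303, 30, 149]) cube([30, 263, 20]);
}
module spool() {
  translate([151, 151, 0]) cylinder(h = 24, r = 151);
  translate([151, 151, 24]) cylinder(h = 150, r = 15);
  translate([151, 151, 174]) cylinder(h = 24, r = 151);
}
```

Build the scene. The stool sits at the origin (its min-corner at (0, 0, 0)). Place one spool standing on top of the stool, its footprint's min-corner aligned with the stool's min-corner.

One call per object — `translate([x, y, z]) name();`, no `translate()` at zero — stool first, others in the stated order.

stool();
translate([0, 0, 403]) spool();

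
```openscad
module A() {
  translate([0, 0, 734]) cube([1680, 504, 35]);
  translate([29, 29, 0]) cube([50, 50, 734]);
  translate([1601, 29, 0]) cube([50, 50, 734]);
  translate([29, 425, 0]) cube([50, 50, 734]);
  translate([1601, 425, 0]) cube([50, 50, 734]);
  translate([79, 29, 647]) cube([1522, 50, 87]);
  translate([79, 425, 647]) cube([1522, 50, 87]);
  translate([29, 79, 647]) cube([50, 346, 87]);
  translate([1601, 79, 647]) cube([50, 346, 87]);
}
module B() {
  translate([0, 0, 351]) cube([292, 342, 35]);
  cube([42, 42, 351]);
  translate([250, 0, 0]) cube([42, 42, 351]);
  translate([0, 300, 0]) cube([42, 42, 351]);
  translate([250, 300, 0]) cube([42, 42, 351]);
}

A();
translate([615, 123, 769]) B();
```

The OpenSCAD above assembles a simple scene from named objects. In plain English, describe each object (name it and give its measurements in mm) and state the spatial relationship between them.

A is a rectangular dining table. The top is 1680×504×35 mm with its upper surface at z = 769 mm. It stands on four 50×50 mm square legs, each inset 29 mm from the nearest pair of top edges, running from the floor to the underside of the top. Four apron rails, 50 mm thick and 87 mm tall, run between adjacent legs with their top edges flush with the underside of the top and their outer faces flush with the legs' outer faces.

B is a simple wooden stool: a rectangular seat 292 mm (x) by 342 mm (y), 35 mm thick, top face at z = 386 mm, on four square legs, each 42×42 mm in cross-section. The legs rest on z = 0, each flush with a corner of the seat.

The stool is on top of the table.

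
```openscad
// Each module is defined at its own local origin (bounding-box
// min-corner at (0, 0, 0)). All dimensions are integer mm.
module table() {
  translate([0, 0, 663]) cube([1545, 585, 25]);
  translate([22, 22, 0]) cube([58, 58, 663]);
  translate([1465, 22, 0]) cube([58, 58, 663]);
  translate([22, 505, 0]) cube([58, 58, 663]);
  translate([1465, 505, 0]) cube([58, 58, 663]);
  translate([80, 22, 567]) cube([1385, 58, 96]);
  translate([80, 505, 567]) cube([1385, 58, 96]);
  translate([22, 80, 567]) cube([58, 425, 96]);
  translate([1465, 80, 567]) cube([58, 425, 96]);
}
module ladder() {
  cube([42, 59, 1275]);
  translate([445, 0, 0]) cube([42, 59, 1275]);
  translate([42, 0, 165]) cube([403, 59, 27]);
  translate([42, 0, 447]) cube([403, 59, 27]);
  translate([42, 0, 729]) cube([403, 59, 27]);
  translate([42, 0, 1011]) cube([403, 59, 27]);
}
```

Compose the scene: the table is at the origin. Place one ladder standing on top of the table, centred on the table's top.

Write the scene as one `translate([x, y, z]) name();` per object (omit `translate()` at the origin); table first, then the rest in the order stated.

table();
translate([529, 263, 688]) ladder();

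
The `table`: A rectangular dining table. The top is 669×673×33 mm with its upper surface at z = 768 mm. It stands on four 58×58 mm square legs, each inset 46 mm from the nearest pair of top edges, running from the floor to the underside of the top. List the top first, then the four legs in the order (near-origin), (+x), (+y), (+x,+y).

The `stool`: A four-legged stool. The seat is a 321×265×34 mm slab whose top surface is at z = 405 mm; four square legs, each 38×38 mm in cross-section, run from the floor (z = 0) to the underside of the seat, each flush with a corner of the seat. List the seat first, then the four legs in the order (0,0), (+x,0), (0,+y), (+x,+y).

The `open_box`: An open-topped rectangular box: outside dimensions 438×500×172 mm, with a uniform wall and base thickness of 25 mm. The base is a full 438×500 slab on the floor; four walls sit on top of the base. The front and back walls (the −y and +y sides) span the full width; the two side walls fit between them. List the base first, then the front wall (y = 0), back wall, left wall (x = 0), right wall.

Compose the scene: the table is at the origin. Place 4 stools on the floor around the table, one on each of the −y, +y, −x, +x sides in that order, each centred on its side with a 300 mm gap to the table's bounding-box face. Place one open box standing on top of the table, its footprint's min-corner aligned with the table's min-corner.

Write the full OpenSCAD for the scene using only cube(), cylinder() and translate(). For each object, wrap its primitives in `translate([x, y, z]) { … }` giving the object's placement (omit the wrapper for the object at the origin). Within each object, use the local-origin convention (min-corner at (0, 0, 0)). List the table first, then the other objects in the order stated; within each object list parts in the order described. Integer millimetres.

translate([0, 0, 735]) cube([669, 673, 33]);
translate([46, 46, 0]) cube([58, 58, 735]);
translate([565, 46, 0]) cube([58, 58, 735]);
translate([46, 569, 0]) cube([58, 58, 735]);
translate([565, 569, 0]) cube([58, 58, 735]);
translate([174, -565, 0]) {
  translate([0, 0, 371]) cube([321, 265, 34]);
  cube([38, 38, 371]);
  translate([283, 0, 0]) cube([38, 38, 371]);
  translate([0, 227, 0]) cube([38, 38, 371]);
  translate([283, 227, 0]) cube([38, 38, 371]);
}
translate([174, 973, 0]) {
  translate([0, 0, 371]) cube([321, 265, 34]);
  cube([38, 38, 371]);
  translate([283, 0, 0]) cube([38, 38, 371]);
  translate([0, 227, 0]) cube([38, 38, 371]);
  translate([283, 227, 0]) cube([38, 38, 371]);
}
translate([-621, 204, 0]) {
  translate([0, 0, 371]) cube([321, 265, 34]);
  cube([38, 38, 371]);
  translate([283, 0, 0]) cube([38, 38, 371]);
  translate([0, 227, 0]) cube([38, 38, 371]);
  translate([283, 227, 0]) cube([38, 38, 371]);
}
translate([969, 204, 0]) {
  translate([0, 0, 371]) cube([321, 265, 34]);
  cube([38, 38, 371]);
  translate([283, 0, 0]) cube([38, 38, 371]);
  translate([0, 227, 0]) cube([38, 38, 371]);
  translate([283, 227, 0]) cube([38, 38, 371]);
}
translate([0, 0, 768]) {
  cube([438, 500, 25]);
  translate([0, 0, 25]) cube([438, 25, 147]);
  translate([0, 475, 25]) cube([438, 25, 147]);
  translate([0, 25, 25]) cube([25, 450, 147]);
  translate([413, 25, 25]) cube([25, 450, 147]);
}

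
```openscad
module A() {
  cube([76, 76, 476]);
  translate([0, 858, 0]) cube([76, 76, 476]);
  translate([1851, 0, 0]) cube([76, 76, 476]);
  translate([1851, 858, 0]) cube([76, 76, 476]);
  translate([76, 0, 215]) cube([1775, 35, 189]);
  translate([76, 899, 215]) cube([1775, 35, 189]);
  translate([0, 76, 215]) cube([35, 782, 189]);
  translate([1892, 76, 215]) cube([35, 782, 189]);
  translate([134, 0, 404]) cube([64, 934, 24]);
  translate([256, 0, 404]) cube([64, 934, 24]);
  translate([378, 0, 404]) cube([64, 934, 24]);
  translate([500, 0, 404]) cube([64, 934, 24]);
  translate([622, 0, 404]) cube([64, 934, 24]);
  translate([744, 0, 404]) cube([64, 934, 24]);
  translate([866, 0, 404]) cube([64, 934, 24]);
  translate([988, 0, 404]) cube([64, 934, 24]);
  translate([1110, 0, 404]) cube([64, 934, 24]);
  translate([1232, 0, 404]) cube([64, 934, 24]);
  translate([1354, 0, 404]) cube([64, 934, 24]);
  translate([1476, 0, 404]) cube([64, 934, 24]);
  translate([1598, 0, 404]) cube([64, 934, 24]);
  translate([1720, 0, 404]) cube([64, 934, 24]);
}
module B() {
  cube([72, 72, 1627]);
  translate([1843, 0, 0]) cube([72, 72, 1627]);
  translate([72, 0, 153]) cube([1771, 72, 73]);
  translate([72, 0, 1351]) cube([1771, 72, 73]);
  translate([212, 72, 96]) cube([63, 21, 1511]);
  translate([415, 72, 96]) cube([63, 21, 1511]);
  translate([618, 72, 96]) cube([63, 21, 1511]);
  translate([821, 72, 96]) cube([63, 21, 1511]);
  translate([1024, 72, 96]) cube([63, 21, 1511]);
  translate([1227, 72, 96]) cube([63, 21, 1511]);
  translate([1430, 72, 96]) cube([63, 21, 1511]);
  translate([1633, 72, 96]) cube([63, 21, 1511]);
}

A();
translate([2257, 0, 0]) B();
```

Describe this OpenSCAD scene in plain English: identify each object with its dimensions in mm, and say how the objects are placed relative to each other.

A is a bed frame 1927 mm long (x) by 934 mm wide (y). Four 76×76 mm corner posts, 476 mm tall, at the corners of the footprint. Four rails of 35 mm thickness and 189 mm height run between adjacent posts with their undersides at z = 215 mm, their outer faces flush with the outside of the frame (the two x-running rails run between the posts' inner faces; the two y-running rails run between the posts' inner faces). 14 slats, each 64 mm wide (x) and 24 mm thick, lie across the top of the two x-running rails, running the full 934 mm width of the frame in y; the slats are evenly spaced along x between the inner faces of the end posts with equal gaps (rounded down to the nearest mm) at the −x end and between each pair — any rounding remainder accumulates at the +x end.

B is a fence section. Two 72×72 mm posts, 1627 mm tall, stand on the floor with a clear span of 1771 mm between their inner faces. Two horizontal rails of 72×73 mm section span the gap between the posts with their undersides at z = 153 mm and z = 1351 mm, flush with the posts' −y face. 8 pickets, each 63 mm wide, 21 mm thick and 1511 mm tall, are fixed to the +y face of the rails with their bottoms at z = 96 mm, evenly spaced across the span with equal gaps (rounded down to the nearest mm) at the −x end and between each pair — any rounding remainder accumulates at the +x end.

The fence section is on the floor beside the bed frame on its +x side.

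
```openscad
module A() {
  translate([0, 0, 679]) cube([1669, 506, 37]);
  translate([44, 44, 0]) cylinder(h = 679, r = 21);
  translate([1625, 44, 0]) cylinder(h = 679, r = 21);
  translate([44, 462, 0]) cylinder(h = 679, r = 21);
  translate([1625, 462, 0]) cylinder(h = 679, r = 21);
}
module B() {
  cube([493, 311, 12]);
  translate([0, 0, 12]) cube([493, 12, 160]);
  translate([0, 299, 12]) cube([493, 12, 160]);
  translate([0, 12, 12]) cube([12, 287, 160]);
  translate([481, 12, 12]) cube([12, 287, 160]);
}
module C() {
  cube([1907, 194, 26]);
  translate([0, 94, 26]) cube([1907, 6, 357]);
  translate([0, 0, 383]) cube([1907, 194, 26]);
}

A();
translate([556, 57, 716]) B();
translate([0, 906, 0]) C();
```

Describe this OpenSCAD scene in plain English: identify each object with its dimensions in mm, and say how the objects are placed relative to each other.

A is a table with a 1669×506 mm rectangular top, 37 mm thick, top surface at z = 716 mm, supported by four round legs of 42 mm diameter, each leg's bounding box inset 23 mm from the nearest pair of top edges, running from the floor.

B is an open storage box with external size 493×311×172 mm and wall thickness 12 mm (the base is also 12 mm thick). The base covers the whole footprint; the four walls stand on the base, with the y-facing walls full-width and the x-facing walls fitting between their inner faces.

C is an I-beam lying along x, 1907 mm long. Overall section height 409 mm. Two flanges 194 mm wide (y) and 26 mm thick, one on the floor and one at the top; a web 6 mm thick runs between them, centred on the flange width.

The open box is on top of the table. The I-beam is on the floor beside the table on its +y side.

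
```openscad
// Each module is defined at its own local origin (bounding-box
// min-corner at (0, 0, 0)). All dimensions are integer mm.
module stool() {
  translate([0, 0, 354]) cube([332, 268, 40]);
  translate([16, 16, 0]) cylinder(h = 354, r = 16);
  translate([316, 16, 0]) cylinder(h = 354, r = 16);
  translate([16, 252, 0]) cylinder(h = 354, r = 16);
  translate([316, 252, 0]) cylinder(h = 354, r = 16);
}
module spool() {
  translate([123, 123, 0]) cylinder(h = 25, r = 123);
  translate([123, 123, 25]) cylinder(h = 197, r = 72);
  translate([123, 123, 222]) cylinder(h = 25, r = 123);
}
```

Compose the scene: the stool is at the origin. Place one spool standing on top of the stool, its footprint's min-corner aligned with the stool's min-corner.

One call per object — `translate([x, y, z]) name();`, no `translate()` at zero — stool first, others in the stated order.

stool();
translate([0, 0, 394]) spool();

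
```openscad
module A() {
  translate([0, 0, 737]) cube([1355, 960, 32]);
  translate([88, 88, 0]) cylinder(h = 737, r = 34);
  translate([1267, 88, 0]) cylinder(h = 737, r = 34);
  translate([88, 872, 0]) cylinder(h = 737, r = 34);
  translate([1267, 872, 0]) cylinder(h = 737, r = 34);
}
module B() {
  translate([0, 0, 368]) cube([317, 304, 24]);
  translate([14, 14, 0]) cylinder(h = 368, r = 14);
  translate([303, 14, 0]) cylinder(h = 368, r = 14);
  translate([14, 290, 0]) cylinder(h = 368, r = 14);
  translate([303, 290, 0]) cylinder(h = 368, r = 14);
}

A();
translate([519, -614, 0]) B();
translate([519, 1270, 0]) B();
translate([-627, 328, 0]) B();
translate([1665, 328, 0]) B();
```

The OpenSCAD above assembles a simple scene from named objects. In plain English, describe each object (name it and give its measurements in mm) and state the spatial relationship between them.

A is a table: top 1355 mm (x) × 960 mm (y), 32 mm thick, upper face at z = 769 mm, on four round legs of 68 mm diameter, each leg's bounding box inset 54 mm from the nearest pair of top edges, running from z = 0 to the bottom of the top.

B is a simple wooden stool: a rectangular seat 317 mm (x) by 304 mm (y), 24 mm thick, top face at z = 392 mm, on four round legs, each 28 mm in diameter. The legs rest on z = 0, each leg's axis is inset half a diameter from the nearest pair of seat edges (so the leg's bounding box is flush with the corner).

Four stools sit around the table at the −y, +y, −x, +x sides.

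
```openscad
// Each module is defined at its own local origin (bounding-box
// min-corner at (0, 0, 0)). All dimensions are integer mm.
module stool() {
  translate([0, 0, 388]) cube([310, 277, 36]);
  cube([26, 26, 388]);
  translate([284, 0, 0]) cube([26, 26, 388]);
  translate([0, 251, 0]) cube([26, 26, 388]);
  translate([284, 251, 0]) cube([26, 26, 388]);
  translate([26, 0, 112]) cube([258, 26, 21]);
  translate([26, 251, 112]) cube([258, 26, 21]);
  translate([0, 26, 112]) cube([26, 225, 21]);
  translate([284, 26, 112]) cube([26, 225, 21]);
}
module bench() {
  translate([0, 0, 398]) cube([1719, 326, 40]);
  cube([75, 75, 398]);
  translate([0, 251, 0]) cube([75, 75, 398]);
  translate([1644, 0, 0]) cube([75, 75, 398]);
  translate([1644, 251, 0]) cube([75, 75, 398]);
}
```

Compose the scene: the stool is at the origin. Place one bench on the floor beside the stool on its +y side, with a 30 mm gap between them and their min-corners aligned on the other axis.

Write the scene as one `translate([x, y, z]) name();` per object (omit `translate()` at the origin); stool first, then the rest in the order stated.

stool();
translate([0, 307, 0]) bench();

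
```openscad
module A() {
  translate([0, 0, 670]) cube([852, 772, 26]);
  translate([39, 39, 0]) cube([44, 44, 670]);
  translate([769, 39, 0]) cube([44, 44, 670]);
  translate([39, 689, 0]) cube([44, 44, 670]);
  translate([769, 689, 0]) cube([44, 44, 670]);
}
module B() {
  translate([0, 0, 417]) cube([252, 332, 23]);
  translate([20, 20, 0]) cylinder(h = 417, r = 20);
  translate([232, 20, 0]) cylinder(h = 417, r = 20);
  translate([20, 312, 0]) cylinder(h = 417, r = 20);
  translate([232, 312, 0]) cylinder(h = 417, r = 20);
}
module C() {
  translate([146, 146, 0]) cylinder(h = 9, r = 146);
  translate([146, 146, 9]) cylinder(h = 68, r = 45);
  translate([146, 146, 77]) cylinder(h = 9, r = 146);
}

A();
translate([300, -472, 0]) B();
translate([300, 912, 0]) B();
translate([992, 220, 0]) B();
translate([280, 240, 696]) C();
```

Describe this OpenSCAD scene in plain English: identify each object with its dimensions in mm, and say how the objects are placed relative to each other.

A is a rectangular dining table. The top is 852×772×26 mm with its upper surface at z = 696 mm. It stands on four 44×44 mm square legs, each inset 39 mm from the nearest pair of top edges, running from the floor to the underside of the top.

B is a four-legged stool. The seat is a 252×332×23 mm slab whose top surface is at z = 440 mm; four round legs, each 40 mm in diameter, run from the floor (z = 0) to the underside of the seat, each leg's axis is inset half a diameter from the nearest pair of seat edges (so the leg's bounding box is flush with the corner).

C is a spool: two coaxial disc flanges of radius 146 mm and thickness 9 mm, joined by a core cylinder of radius 45 mm and height 68 mm. The lower flange rests on z = 0 and the three cylinders share a vertical axis.

Three stools sit around the table at the −y, +y, +x sides. The spool is on top of the table, centred.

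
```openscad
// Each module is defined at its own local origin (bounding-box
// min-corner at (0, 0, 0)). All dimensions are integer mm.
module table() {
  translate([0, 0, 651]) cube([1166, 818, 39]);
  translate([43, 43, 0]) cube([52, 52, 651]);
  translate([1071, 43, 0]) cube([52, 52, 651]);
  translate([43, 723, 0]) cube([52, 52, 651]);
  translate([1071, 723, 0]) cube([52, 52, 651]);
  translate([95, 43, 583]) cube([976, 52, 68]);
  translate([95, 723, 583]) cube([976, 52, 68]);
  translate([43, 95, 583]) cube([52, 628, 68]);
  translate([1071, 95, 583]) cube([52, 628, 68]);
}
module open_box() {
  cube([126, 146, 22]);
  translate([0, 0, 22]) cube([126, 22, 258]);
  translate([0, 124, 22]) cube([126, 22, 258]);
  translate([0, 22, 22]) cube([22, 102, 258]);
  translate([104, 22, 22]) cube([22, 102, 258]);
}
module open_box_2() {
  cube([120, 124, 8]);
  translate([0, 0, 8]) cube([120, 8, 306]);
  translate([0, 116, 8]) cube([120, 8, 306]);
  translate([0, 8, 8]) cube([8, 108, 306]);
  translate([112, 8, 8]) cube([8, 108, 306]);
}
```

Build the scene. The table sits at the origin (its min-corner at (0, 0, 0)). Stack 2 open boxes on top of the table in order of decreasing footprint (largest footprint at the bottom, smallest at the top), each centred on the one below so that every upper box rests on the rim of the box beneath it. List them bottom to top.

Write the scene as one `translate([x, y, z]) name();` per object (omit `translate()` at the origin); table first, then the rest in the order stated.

table();
translate([520, 336, 690]) open_box();
translate([523, 347, 970]) open_box_2();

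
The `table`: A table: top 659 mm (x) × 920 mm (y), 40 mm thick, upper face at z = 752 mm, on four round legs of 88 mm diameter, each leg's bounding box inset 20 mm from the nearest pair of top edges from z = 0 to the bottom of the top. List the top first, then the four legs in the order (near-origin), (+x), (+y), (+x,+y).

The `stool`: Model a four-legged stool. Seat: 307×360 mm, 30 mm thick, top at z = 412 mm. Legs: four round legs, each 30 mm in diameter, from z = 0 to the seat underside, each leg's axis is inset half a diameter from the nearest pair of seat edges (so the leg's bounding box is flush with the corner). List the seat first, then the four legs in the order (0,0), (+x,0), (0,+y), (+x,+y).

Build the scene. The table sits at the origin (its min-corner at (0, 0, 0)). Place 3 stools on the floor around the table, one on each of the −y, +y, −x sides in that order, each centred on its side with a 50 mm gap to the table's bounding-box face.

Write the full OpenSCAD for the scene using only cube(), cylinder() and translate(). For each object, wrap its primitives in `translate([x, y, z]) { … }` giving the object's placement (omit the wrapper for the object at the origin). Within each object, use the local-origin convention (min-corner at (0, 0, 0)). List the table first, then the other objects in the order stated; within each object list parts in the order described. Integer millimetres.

translate([0, 0, 712]) cube([659, 920, 40]);
translate([64, 64, 0]) cylinder(h = 712, r = 44);
translate([595, 64, 0]) cylinder(h = 712, r = 44);
translate([64, 856, 0]) cylinder(h = 712, r = 44);
translate([595, 856, 0]) cylinder(h = 712, r = 44);
translate([176, -410, 0]) {
  translate([0, 0, 382]) cube([307, 360, 30]);
  translate([15, 15, 0]) cylinder(h = 382, r = 15);
  translate([292, 15, 0]) cylinder(h = 382, r = 15);
  translate([15, 345, 0]) cylinder(h = 382, r = 15);
  translate([292, 345, 0]) cylinder(h = 382, r = 15);
}
translate([176, 970, 0]) {
  translate([0, 0, 382]) cube([307, 360, 30]);
  translate([15, 15, 0]) cylinder(h = 382, r = 15);
  translate([292, 15, 0]) cylinder(h = 382, r = 15);
  translate([15, 345, 0]) cylinder(h = 382, r = 15);
  translate([292, 345, 0]) cylinder(h = 382, r = 15);
}
translate([-357, 280, 0]) {
  translate([0, 0, 382]) cube([307, 360, 30]);
  translate([15, 15, 0]) cylinder(h = 382, r = 15);
  translate([292, 15, 0]) cylinder(h = 382, r = 15);
  translate([15, 345, 0]) cylinder(h = 382, r = 15);
  translate([292, 345, 0]) cylinder(h = 382, r = 15);
}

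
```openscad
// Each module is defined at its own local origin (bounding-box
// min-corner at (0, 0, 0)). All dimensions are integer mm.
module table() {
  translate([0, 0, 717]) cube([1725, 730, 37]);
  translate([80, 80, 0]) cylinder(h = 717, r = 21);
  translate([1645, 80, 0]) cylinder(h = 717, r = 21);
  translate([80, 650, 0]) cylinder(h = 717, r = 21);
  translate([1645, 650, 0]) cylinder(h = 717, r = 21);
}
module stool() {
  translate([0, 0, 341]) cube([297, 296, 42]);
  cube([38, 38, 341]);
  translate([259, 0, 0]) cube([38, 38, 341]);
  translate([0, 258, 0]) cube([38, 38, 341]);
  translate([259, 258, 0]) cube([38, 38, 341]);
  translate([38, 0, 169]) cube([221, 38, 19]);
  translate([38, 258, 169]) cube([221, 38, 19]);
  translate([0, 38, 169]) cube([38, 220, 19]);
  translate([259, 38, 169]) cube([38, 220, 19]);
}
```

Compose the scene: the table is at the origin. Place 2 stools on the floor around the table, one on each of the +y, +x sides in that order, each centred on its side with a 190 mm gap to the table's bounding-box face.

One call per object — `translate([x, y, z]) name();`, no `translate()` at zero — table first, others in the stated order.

table();
translate([714, 920, 0]) stool();
translate([1915, 217, 0]) stool();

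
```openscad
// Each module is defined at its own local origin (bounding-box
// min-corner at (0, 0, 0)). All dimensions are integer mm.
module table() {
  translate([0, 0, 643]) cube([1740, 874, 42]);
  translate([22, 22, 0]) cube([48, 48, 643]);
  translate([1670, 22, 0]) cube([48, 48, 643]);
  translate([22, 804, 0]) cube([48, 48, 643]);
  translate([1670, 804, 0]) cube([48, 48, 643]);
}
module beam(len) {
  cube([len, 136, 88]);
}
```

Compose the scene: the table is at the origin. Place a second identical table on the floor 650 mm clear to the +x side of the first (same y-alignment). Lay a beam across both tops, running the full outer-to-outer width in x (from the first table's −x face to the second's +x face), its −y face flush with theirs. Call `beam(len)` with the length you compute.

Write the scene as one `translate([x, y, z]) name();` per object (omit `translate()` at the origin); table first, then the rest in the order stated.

table();
translate([2390, 0, 0]) table();
translate([0, 0, 685]) beam(4130);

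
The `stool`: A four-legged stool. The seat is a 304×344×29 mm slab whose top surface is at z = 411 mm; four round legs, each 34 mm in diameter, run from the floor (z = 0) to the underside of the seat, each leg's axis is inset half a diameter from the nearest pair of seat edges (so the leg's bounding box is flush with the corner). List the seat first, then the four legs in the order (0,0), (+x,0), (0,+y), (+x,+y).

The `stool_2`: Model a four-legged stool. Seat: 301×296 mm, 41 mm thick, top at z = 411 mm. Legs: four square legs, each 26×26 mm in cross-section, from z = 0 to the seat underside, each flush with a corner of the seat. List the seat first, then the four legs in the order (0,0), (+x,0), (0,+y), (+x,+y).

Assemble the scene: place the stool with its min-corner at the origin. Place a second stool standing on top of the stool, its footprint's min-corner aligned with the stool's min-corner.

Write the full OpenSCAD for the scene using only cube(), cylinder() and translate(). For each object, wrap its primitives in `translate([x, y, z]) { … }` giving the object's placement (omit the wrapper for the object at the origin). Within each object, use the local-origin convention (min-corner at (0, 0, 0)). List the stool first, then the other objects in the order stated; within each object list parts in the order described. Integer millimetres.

translate([0, 0, 382]) cube([304, 344, 29]);
translate([17, 17, 0]) cylinder(h = 382, r = 17);
translate([287, 17, 0]) cylinder(h = 382, r = 17);
translate([17, 327, 0]) cylinder(h = 382, r = 17);
translate([287, 327, 0]) cylinder(h = 382, r = 17);
translate([0, 0, 411]) {
  translate([0, 0, 370]) cube([301, 296, 41]);
  cube([26, 26, 370]);
  translate([275, 0, 0]) cube([26, 26, 370]);
  translate([0, 270, 0]) cube([26, 26, 370]);
  translate([275, 270, 0]) cube([26, 26, 370]);
}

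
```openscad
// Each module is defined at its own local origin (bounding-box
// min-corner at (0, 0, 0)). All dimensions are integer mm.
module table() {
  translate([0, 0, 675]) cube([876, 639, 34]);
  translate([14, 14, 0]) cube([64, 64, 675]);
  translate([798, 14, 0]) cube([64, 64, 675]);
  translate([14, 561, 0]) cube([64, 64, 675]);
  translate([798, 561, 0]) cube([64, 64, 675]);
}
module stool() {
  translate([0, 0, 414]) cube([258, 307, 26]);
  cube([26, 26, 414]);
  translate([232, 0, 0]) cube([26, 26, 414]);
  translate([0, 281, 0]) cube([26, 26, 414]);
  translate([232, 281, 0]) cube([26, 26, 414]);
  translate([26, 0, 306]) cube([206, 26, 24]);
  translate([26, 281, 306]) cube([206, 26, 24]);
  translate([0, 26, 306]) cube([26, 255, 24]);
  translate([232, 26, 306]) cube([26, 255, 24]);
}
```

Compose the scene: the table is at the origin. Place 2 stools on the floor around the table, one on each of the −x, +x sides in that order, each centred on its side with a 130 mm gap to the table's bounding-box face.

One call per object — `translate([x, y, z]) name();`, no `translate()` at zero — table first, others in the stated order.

table();
translate([-388, 166, 0]) stool();
translate([1006, 166, 0]) stool();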